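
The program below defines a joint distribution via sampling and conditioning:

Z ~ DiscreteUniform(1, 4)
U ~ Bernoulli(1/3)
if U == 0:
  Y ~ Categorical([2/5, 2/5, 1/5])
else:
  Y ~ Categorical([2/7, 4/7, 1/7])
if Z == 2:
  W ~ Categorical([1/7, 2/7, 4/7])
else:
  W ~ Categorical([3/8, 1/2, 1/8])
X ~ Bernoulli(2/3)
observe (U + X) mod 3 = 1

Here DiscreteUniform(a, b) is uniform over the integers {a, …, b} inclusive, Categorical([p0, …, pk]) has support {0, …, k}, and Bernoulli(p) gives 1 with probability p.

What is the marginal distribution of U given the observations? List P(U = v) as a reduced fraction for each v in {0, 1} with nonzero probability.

P(U=0) = 4/5, P(U=1) = 1/5

Enumerate traces; 72 have nonzero weight after conditioning:
  (Z=1, U=0, Y=0, W=0, X=1) weight 1/60
  (Z=1, U=0, Y=0, W=1, X=1) weight 1/45
  (Z=1, U=0, Y=0, W=2, X=1) weight 1/180
  (Z=1, U=0, Y=1, W=0, X=1) weight 1/60
  (Z=1, U=0, Y=1, W=1, X=1) weight 1/45
  (Z=1, U=0, Y=1, W=2, X=1) weight 1/180
  (Z=1, U=0, Y=2, W=0, X=1) weight 1/120
  (Z=1, U=0, Y=2, W=1, X=1) weight 1/90
  (Z=1, U=1, Y=0, W=0, X=0) weight 1/336
  … 63 more
Group by U:
  weight(U=0) = 4/9
  weight(U=1) = 1/9
Total weight = 4/9 + 1/9 = 5/9
P(U=0 | obs) = 4/9 / 5/9 = 4/5
P(U=1 | obs) = 1/9 / 5/9 = 1/5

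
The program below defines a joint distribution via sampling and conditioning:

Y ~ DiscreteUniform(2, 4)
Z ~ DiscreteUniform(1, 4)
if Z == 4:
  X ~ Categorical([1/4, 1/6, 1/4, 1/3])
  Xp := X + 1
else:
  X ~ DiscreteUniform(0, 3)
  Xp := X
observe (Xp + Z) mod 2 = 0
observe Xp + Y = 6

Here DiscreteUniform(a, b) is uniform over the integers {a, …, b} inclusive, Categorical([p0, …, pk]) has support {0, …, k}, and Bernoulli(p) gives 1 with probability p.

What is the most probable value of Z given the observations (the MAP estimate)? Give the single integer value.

argmax_v P(Z = v | obs) = 4

Enumerate traces; 5 have nonzero weight after conditioning:
  (Y=2, Z=4, X=3) weight 1/36
  (Y=3, Z=1, X=3) weight 1/48
  (Y=3, Z=3, X=3) weight 1/48
  (Y=4, Z=2, X=2) weight 1/48
  (Y=4, Z=4, X=1) weight 1/72
Group by Z:
  weight(Z=1) = 1/48
  weight(Z=2) = 1/48
  weight(Z=3) = 1/48
  weight(Z=4) = 1/24
Total weight = 1/48 + 1/48 + 1/48 + 1/24 = 5/48
P(Z=1 | obs) = 1/48 / 5/48 = 1/5
P(Z=2 | obs) = 1/48 / 5/48 = 1/5
P(Z=3 | obs) = 1/48 / 5/48 = 1/5
P(Z=4 | obs) = 1/24 / 5/48 = 2/5
argmax = 4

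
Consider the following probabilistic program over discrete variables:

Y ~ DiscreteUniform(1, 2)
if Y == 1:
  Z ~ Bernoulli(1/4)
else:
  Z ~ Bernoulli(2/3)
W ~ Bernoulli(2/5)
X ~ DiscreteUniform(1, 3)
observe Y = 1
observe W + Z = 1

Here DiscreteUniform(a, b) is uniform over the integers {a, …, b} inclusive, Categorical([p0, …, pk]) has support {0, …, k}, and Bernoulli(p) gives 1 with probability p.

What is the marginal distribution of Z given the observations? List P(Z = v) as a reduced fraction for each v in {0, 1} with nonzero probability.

Enumerate traces; 6 have nonzero weight after conditioning:
  (Y=1, Z=0, W=1, X=1) weight 1/20
  (Y=1, Z=0, W=1, X=2) weight 1/20
  (Y=1, Z=0, W=1, X=3) weight 1/20
  (Y=1, Z=1, W=0, X=1) weight 1/40
  (Y=1, Z=1, W=0, X=2) weight 1/40
  (Y=1, Z=1, W=0, X=3) weight 1/40
Group by Z:
  weight(Z=0) = 3/20
  weight(Z=1) = 3/40
Total weight = 3/20 + 3/40 = 9/40
P(Z=0 | obs) = 3/20 / 9/40 = 2/3
P(Z=1 | obs) = 3/40 / 9/40 = 1/3

P(Z=0) = 2/3, P(Z=1) = 1/3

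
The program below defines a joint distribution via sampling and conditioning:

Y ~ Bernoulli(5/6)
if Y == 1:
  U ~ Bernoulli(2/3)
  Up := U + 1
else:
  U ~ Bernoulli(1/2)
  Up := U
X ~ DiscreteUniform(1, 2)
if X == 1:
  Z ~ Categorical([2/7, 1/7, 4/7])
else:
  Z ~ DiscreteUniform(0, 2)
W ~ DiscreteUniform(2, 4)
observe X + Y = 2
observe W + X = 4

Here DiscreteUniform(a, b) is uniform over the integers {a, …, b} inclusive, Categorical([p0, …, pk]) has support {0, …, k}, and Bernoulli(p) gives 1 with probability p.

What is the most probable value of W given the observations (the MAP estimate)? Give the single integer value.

Enumerate traces; 12 have nonzero weight after conditioning:
  (Y=0, U=0, X=2, Z=0, W=2) weight 1/216
  (Y=0, U=0, X=2, Z=1, W=2) weight 1/216
  (Y=0, U=0, X=2, Z=2, W=2) weight 1/216
  (Y=0, U=1, X=2, Z=0, W=2) weight 1/216
  (Y=0, U=1, X=2, Z=1, W=2) weight 1/216
  (Y=0, U=1, X=2, Z=2, W=2) weight 1/216
  (Y=1, U=0, X=1, Z=0, W=3) weight 5/378
  (Y=1, U=0, X=1, Z=1, W=3) weight 5/756
  … 4 more
Group by W:
  weight(W=2) = 1/36
  weight(W=3) = 5/36
Total weight = 1/36 + 5/36 = 1/6
P(W=2 | obs) = 1/36 / 1/6 = 1/6
P(W=3 | obs) = 5/36 / 1/6 = 5/6
argmax = 3

argmax_v P(W = v | obs) = 3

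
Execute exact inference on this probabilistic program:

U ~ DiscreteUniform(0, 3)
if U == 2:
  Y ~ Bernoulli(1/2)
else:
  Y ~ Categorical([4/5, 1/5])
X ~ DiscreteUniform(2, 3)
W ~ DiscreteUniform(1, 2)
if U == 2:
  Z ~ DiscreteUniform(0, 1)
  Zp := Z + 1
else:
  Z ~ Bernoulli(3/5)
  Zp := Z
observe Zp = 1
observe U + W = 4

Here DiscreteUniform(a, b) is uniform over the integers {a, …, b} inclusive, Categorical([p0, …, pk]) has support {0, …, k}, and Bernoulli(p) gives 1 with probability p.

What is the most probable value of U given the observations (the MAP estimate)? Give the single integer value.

argmax_v P(U = v | obs) = 3

Enumerate traces; 8 have nonzero weight after conditioning:
  (U=2, Y=0, X=2, W=2, Z=0) weight 1/64
  (U=2, Y=0, X=3, W=2, Z=0) weight 1/64
  (U=2, Y=1, X=2, W=2, Z=0) weight 1/64
  (U=2, Y=1, X=3, W=2, Z=0) weight 1/64
  (U=3, Y=0, X=2, W=1, Z=1) weight 3/100
  (U=3, Y=0, X=3, W=1, Z=1) weight 3/100
  (U=3, Y=1, X=2, W=1, Z=1) weight 3/400
  (U=3, Y=1, X=3, W=1, Z=1) weight 3/400
Group by U:
  weight(U=2) = 1/16
  weight(U=3) = 3/40
Total weight = 1/16 + 3/40 = 11/80
P(U=2 | obs) = 1/16 / 11/80 = 5/11
P(U=3 | obs) = 3/40 / 11/80 = 6/11
argmax = 3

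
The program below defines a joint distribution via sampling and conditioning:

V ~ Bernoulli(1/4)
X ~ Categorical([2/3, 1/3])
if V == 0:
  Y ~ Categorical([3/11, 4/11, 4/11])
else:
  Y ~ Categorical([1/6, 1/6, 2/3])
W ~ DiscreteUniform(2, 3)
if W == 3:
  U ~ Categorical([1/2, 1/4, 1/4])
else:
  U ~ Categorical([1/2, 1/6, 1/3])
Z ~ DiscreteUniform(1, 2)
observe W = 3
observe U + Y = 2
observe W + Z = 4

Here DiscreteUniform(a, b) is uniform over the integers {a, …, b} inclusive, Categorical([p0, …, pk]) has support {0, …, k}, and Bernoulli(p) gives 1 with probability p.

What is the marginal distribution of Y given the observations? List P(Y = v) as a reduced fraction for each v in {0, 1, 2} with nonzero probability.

Enumerate traces; 12 have nonzero weight after conditioning:
  (V=0, X=0, Y=0, W=3, U=2, Z=1) weight 3/352
  (V=0, X=0, Y=1, W=3, U=1, Z=1) weight 1/88
  (V=0, X=0, Y=2, W=3, U=0, Z=1) weight 1/44
  (V=0, X=1, Y=0, W=3, U=2, Z=1) weight 3/704
  (V=0, X=1, Y=1, W=3, U=1, Z=1) weight 1/176
  (V=0, X=1, Y=2, W=3, U=0, Z=1) weight 1/88
  (V=1, X=0, Y=0, W=3, U=2, Z=1) weight 1/576
  (V=1, X=0, Y=1, W=3, U=1, Z=1) weight 1/576
  … 4 more
Group by Y:
  weight(Y=0) = 65/4224
  weight(Y=1) = 83/4224
  weight(Y=2) = 29/528
Total weight = 65/4224 + 83/4224 + 29/528 = 95/1056
P(Y=0 | obs) = 65/4224 / 95/1056 = 13/76
P(Y=1 | obs) = 83/4224 / 95/1056 = 83/380
P(Y=2 | obs) = 29/528 / 95/1056 = 58/95

P(Y=0) = 13/76, P(Y=1) = 83/380, P(Y=2) = 58/95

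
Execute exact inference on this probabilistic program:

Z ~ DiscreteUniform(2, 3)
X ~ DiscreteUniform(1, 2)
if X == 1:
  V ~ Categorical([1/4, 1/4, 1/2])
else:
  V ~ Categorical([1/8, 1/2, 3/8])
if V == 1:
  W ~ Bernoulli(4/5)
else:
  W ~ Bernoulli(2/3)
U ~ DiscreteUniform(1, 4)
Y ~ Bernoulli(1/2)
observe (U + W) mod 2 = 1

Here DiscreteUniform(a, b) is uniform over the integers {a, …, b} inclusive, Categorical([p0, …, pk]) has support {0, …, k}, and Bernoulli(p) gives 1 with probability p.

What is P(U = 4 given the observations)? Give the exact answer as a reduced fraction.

P(U = 4 | obs) = 43/120

Enumerate traces; 96 have nonzero weight after conditioning:
  (Z=2, X=1, V=0, W=0, U=1, Y=0) weight 1/384
  (Z=2, X=1, V=0, W=0, U=1, Y=1) weight 1/384
  (Z=2, X=1, V=0, W=0, U=3, Y=0) weight 1/384
  (Z=2, X=1, V=0, W=0, U=3, Y=1) weight 1/384
  (Z=2, X=1, V=0, W=1, U=2, Y=0) weight 1/192
  (Z=2, X=1, V=0, W=1, U=2, Y=1) weight 1/192
  (Z=2, X=1, V=0, W=1, U=4, Y=0) weight 1/192
  (Z=2, X=1, V=0, W=1, U=4, Y=1) weight 1/192
  … 88 more
Group by U:
  weight(U=1) = 17/240
  weight(U=2) = 43/240
  weight(U=3) = 17/240
  weight(U=4) = 43/240
Total weight = 17/240 + 43/240 + 17/240 + 43/240 = 1/2
P(U=1 | obs) = 17/240 / 1/2 = 17/120
P(U=2 | obs) = 43/240 / 1/2 = 43/120
P(U=3 | obs) = 17/240 / 1/2 = 17/120
P(U=4 | obs) = 43/240 / 1/2 = 43/120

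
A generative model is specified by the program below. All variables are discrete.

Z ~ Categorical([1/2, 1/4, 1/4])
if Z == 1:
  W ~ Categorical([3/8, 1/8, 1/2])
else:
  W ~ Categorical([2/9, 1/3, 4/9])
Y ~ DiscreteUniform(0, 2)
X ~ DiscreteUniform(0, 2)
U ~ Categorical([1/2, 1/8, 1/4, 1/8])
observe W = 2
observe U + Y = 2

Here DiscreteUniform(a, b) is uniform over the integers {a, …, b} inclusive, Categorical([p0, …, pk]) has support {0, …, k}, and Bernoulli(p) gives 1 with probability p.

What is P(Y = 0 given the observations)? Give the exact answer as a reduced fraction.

Enumerate traces; 27 have nonzero weight after conditioning:
  (Z=0, W=2, Y=0, X=0, U=2) weight 1/162
  (Z=0, W=2, Y=0, X=1, U=2) weight 1/162
  (Z=0, W=2, Y=0, X=2, U=2) weight 1/162
  (Z=0, W=2, Y=1, X=0, U=1) weight 1/324
  (Z=0, W=2, Y=1, X=1, U=1) weight 1/324
  (Z=0, W=2, Y=1, X=2, U=1) weight 1/324
  (Z=0, W=2, Y=2, X=0, U=0) weight 1/81
  (Z=0, W=2, Y=2, X=1, U=0) weight 1/81
  … 19 more
Group by Y:
  weight(Y=0) = 11/288
  weight(Y=1) = 11/576
  weight(Y=2) = 11/144
Total weight = 11/288 + 11/576 + 11/144 = 77/576
P(Y=0 | obs) = 11/288 / 77/576 = 2/7
P(Y=1 | obs) = 11/576 / 77/576 = 1/7
P(Y=2 | obs) = 11/144 / 77/576 = 4/7

P(Y = 0 | obs) = 2/7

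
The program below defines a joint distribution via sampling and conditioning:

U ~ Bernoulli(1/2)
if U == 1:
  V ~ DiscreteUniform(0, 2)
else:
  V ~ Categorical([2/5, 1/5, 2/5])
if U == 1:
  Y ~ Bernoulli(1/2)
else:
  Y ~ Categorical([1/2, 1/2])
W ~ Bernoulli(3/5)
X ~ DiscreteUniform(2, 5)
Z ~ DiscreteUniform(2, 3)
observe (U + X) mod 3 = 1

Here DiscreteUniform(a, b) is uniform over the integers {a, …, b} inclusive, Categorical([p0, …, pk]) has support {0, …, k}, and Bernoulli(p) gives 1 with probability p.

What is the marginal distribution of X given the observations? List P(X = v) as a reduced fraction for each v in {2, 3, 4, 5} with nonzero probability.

Enumerate traces; 48 have nonzero weight after conditioning:
  (U=0, V=0, Y=0, W=0, X=4, Z=2) weight 1/200
  (U=0, V=0, Y=0, W=0, X=4, Z=3) weight 1/200
  (U=0, V=0, Y=0, W=1, X=4, Z=2) weight 3/400
  (U=0, V=0, Y=0, W=1, X=4, Z=3) weight 3/400
  (U=0, V=0, Y=1, W=0, X=4, Z=2) weight 1/200
  (U=0, V=0, Y=1, W=0, X=4, Z=3) weight 1/200
  (U=0, V=0, Y=1, W=1, X=4, Z=2) weight 3/400
  (U=0, V=0, Y=1, W=1, X=4, Z=3) weight 3/400
  (U=1, V=0, Y=0, W=0, X=3, Z=2) weight 1/240
  … 39 more
Group by X:
  weight(X=3) = 1/8
  weight(X=4) = 1/8
Total weight = 1/8 + 1/8 = 1/4
P(X=3 | obs) = 1/8 / 1/4 = 1/2
P(X=4 | obs) = 1/8 / 1/4 = 1/2

P(X=3) = 1/2, P(X=4) = 1/2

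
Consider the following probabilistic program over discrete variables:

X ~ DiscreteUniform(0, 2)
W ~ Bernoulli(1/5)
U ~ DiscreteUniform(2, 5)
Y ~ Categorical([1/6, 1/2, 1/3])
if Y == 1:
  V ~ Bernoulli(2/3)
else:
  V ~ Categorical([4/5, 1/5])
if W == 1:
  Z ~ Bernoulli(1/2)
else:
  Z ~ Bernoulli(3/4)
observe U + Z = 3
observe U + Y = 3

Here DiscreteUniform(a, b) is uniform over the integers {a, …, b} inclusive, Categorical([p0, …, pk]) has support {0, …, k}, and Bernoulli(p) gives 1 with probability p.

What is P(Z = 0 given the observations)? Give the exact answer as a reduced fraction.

Enumerate traces; 24 have nonzero weight after conditioning:
  (X=0, W=0, U=2, Y=1, V=0, Z=1) weight 1/120
  (X=0, W=0, U=2, Y=1, V=1, Z=1) weight 1/60
  (X=0, W=0, U=3, Y=0, V=0, Z=0) weight 1/450
  (X=0, W=0, U=3, Y=0, V=1, Z=0) weight 1/1800
  (X=0, W=1, U=2, Y=1, V=0, Z=1) weight 1/720
  (X=0, W=1, U=2, Y=1, V=1, Z=1) weight 1/360
  (X=0, W=1, U=3, Y=0, V=0, Z=0) weight 1/900
  (X=0, W=1, U=3, Y=0, V=1, Z=0) weight 1/3600
  … 16 more
Group by Z:
  weight(Z=0) = 1/80
  weight(Z=1) = 7/80
Total weight = 1/80 + 7/80 = 1/10
P(Z=0 | obs) = 1/80 / 1/10 = 1/8
P(Z=1 | obs) = 7/80 / 1/10 = 7/8

P(Z = 0 | obs) = 1/8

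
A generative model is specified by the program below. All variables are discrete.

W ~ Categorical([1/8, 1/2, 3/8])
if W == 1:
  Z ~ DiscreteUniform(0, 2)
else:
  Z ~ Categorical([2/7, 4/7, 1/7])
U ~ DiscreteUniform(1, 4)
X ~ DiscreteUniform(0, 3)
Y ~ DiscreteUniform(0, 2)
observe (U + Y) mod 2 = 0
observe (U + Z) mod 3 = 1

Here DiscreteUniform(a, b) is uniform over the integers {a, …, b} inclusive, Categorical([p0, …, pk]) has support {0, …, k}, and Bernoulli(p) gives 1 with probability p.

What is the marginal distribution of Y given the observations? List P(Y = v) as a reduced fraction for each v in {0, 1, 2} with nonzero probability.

Enumerate traces; 72 have nonzero weight after conditioning:
  (W=0, Z=0, U=1, X=0, Y=1) weight 1/1344
  (W=0, Z=0, U=1, X=1, Y=1) weight 1/1344
  (W=0, Z=0, U=1, X=2, Y=1) weight 1/1344
  (W=0, Z=0, U=1, X=3, Y=1) weight 1/1344
  (W=0, Z=0, U=4, X=0, Y=0) weight 1/1344
  (W=0, Z=0, U=4, X=0, Y=2) weight 1/1344
  (W=0, Z=0, U=4, X=1, Y=0) weight 1/1344
  (W=0, Z=0, U=4, X=1, Y=2) weight 1/1344
  … 64 more
Group by Y:
  weight(Y=0) = 23/504
  weight(Y=1) = 4/63
  weight(Y=2) = 23/504
Total weight = 23/504 + 4/63 + 23/504 = 13/84
P(Y=0 | obs) = 23/504 / 13/84 = 23/78
P(Y=1 | obs) = 4/63 / 13/84 = 16/39
P(Y=2 | obs) = 23/504 / 13/84 = 23/78

P(Y=0) = 23/78, P(Y=1) = 16/39, P(Y=2) = 23/78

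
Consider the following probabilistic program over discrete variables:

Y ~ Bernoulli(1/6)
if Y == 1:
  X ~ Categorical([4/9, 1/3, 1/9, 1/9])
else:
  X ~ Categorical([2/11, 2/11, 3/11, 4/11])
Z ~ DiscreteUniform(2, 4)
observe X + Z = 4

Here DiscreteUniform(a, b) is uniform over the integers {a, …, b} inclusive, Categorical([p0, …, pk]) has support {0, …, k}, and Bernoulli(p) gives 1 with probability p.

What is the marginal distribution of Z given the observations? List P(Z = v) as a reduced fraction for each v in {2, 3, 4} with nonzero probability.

P(Z=2) = 146/403, P(Z=3) = 123/403, P(Z=4) = 134/403

Enumerate traces; 6 have nonzero weight after conditioning:
  (Y=0, X=0, Z=4) weight 5/99
  (Y=0, X=1, Z=3) weight 5/99
  (Y=0, X=2, Z=2) weight 5/66
  (Y=1, X=0, Z=4) weight 2/81
  (Y=1, X=1, Z=3) weight 1/54
  (Y=1, X=2, Z=2) weight 1/162
Group by Z:
  weight(Z=2) = 73/891
  weight(Z=3) = 41/594
  weight(Z=4) = 67/891
Total weight = 73/891 + 41/594 + 67/891 = 403/1782
P(Z=2 | obs) = 73/891 / 403/1782 = 146/403
P(Z=3 | obs) = 41/594 / 403/1782 = 123/403
P(Z=4 | obs) = 67/891 / 403/1782 = 134/403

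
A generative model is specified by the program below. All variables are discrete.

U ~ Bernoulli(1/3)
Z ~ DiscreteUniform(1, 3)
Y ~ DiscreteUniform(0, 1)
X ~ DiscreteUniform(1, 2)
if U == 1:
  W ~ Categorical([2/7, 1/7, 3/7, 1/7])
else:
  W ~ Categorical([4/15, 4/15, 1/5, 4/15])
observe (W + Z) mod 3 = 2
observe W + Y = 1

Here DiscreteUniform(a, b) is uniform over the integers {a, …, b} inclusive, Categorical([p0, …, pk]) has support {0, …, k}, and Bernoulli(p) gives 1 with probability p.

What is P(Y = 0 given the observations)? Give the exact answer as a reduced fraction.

P(Y = 0 | obs) = 71/157

Enumerate traces; 8 have nonzero weight after conditioning:
  (U=0, Z=1, Y=0, X=1, W=1) weight 2/135
  (U=0, Z=1, Y=0, X=2, W=1) weight 2/135
  (U=0, Z=2, Y=1, X=1, W=0) weight 2/135
  (U=0, Z=2, Y=1, X=2, W=0) weight 2/135
  (U=1, Z=1, Y=0, X=1, W=1) weight 1/252
  (U=1, Z=1, Y=0, X=2, W=1) weight 1/252
  (U=1, Z=2, Y=1, X=1, W=0) weight 1/126
  (U=1, Z=2, Y=1, X=2, W=0) weight 1/126
Group by Y:
  weight(Y=0) = 71/1890
  weight(Y=1) = 43/945
Total weight = 71/1890 + 43/945 = 157/1890
P(Y=0 | obs) = 71/1890 / 157/1890 = 71/157
P(Y=1 | obs) = 43/945 / 157/1890 = 86/157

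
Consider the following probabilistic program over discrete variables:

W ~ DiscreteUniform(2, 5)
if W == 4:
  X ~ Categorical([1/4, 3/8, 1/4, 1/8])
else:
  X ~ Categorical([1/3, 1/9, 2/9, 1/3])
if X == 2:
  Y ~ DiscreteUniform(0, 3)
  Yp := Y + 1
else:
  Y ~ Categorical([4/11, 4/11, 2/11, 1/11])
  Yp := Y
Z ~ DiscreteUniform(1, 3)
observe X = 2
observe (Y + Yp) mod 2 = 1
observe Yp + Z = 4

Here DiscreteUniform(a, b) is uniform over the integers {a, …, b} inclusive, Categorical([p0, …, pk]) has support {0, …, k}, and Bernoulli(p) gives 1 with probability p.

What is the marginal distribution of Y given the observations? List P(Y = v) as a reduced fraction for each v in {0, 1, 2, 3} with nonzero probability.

Enumerate traces; 12 have nonzero weight after conditioning:
  (W=2, X=2, Y=0, Z=3) weight 1/216
  (W=2, X=2, Y=1, Z=2) weight 1/216
  (W=2, X=2, Y=2, Z=1) weight 1/216
  (W=3, X=2, Y=0, Z=3) weight 1/216
  (W=3, X=2, Y=1, Z=2) weight 1/216
  (W=3, X=2, Y=2, Z=1) weight 1/216
  (W=4, X=2, Y=0, Z=3) weight 1/192
  (W=4, X=2, Y=1, Z=2) weight 1/192
  … 4 more
Group by Y:
  weight(Y=0) = 11/576
  weight(Y=1) = 11/576
  weight(Y=2) = 11/576
Total weight = 11/576 + 11/576 + 11/576 = 11/192
P(Y=0 | obs) = 11/576 / 11/192 = 1/3
P(Y=1 | obs) = 11/576 / 11/192 = 1/3
P(Y=2 | obs) = 11/576 / 11/192 = 1/3

P(Y=0) = 1/3, P(Y=1) = 1/3, P(Y=2) = 1/3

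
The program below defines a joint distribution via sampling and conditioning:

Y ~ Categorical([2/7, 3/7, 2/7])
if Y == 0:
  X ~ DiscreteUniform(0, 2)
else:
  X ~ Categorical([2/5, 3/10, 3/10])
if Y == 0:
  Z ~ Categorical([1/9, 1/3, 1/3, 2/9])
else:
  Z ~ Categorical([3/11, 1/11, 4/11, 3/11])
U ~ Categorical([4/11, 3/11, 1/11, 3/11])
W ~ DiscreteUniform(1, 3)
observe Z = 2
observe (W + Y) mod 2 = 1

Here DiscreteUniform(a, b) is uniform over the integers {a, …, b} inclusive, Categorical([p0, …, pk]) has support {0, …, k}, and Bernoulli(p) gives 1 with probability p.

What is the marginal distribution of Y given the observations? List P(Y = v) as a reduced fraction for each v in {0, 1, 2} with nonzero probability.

P(Y=0) = 11/32, P(Y=1) = 9/32, P(Y=2) = 3/8

Enumerate traces; 60 have nonzero weight after conditioning:
  (Y=0, X=0, Z=2, U=0, W=1) weight 8/2079
  (Y=0, X=0, Z=2, U=0, W=3) weight 8/2079
  (Y=0, X=0, Z=2, U=1, W=1) weight 2/693
  (Y=0, X=0, Z=2, U=1, W=3) weight 2/693
  (Y=0, X=0, Z=2, U=2, W=1) weight 2/2079
  (Y=0, X=0, Z=2, U=2, W=3) weight 2/2079
  (Y=0, X=0, Z=2, U=3, W=1) weight 2/693
  (Y=0, X=0, Z=2, U=3, W=3) weight 2/693
  (Y=1, X=0, Z=2, U=0, W=2) weight 32/4235
  (Y=2, X=0, Z=2, U=0, W=1) weight 64/12705
  … 50 more
Group by Y:
  weight(Y=0) = 4/63
  weight(Y=1) = 4/77
  weight(Y=2) = 16/231
Total weight = 4/63 + 4/77 + 16/231 = 128/693
P(Y=0 | obs) = 4/63 / 128/693 = 11/32
P(Y=1 | obs) = 4/77 / 128/693 = 9/32
P(Y=2 | obs) = 16/231 / 128/693 = 3/8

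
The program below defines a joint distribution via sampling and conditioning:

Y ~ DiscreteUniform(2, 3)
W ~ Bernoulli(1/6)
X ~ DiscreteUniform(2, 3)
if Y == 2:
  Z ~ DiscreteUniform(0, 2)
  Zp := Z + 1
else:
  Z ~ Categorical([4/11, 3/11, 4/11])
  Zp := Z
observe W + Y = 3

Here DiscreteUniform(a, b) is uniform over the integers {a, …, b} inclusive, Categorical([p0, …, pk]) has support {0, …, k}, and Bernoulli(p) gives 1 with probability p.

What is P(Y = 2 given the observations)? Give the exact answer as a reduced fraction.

Enumerate traces; 12 have nonzero weight after conditioning:
  (Y=2, W=1, X=2, Z=0) weight 1/72
  (Y=2, W=1, X=2, Z=1) weight 1/72
  (Y=2, W=1, X=2, Z=2) weight 1/72
  (Y=2, W=1, X=3, Z=0) weight 1/72
  (Y=2, W=1, X=3, Z=1) weight 1/72
  (Y=2, W=1, X=3, Z=2) weight 1/72
  (Y=3, W=0, X=2, Z=0) weight 5/66
  (Y=3, W=0, X=2, Z=1) weight 5/88
  … 4 more
Group by Y:
  weight(Y=2) = 1/12
  weight(Y=3) = 5/12
Total weight = 1/12 + 5/12 = 1/2
P(Y=2 | obs) = 1/12 / 1/2 = 1/6
P(Y=3 | obs) = 5/12 / 1/2 = 5/6

P(Y = 2 | obs) = 1/6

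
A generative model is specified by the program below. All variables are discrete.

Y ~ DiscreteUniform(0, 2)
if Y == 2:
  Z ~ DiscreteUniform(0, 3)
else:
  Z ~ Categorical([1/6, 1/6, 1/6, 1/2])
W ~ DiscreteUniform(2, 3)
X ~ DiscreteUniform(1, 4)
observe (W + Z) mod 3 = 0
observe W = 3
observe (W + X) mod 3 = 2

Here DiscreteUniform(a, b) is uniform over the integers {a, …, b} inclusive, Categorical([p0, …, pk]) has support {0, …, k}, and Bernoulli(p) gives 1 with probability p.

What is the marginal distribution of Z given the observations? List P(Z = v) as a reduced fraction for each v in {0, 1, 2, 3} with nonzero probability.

P(Z=0) = 7/22, P(Z=3) = 15/22

Enumerate traces; 6 have nonzero weight after conditioning:
  (Y=0, Z=0, W=3, X=2) weight 1/144
  (Y=0, Z=3, W=3, X=2) weight 1/48
  (Y=1, Z=0, W=3, X=2) weight 1/144
  (Y=1, Z=3, W=3, X=2) weight 1/48
  (Y=2, Z=0, W=3, X=2) weight 1/96
  (Y=2, Z=3, W=3, X=2) weight 1/96
Group by Z:
  weight(Z=0) = 7/288
  weight(Z=3) = 5/96
Total weight = 7/288 + 5/96 = 11/144
P(Z=0 | obs) = 7/288 / 11/144 = 7/22
P(Z=3 | obs) = 5/96 / 11/144 = 15/22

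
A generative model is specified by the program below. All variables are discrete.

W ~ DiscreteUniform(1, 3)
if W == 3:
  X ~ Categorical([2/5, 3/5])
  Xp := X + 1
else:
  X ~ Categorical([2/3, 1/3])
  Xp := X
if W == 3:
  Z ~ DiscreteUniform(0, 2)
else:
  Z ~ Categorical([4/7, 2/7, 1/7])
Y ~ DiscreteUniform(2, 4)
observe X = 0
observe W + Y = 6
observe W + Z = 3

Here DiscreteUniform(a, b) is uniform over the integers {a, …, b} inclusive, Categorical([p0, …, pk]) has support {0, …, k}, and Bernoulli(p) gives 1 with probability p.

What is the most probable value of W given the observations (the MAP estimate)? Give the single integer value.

Enumerate traces; 2 have nonzero weight after conditioning:
  (W=2, X=0, Z=1, Y=4) weight 4/189
  (W=3, X=0, Z=0, Y=3) weight 2/135
Group by W:
  weight(W=2) = 4/189
  weight(W=3) = 2/135
Total weight = 4/189 + 2/135 = 34/945
P(W=2 | obs) = 4/189 / 34/945 = 10/17
P(W=3 | obs) = 2/135 / 34/945 = 7/17
argmax = 2

argmax_v P(W = v | obs) = 2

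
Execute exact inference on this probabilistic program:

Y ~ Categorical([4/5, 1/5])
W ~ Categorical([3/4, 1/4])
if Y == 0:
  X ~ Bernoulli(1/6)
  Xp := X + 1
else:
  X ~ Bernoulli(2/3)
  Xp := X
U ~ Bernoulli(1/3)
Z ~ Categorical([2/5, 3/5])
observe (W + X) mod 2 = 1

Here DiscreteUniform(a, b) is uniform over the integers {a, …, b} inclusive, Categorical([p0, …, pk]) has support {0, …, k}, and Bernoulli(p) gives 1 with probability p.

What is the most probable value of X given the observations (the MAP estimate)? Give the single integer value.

argmax_v P(X = v | obs) = 1

Enumerate traces; 16 have nonzero weight after conditioning:
  (Y=0, W=0, X=1, U=0, Z=0) weight 2/75
  (Y=0, W=0, X=1, U=0, Z=1) weight 1/25
  (Y=0, W=0, X=1, U=1, Z=0) weight 1/75
  (Y=0, W=0, X=1, U=1, Z=1) weight 1/50
  (Y=0, W=1, X=0, U=0, Z=0) weight 2/45
  (Y=0, W=1, X=0, U=0, Z=1) weight 1/15
  (Y=0, W=1, X=0, U=1, Z=0) weight 1/45
  (Y=0, W=1, X=0, U=1, Z=1) weight 1/30
  … 8 more
Group by X:
  weight(X=0) = 11/60
  weight(X=1) = 1/5
Total weight = 11/60 + 1/5 = 23/60
P(X=0 | obs) = 11/60 / 23/60 = 11/23
P(X=1 | obs) = 1/5 / 23/60 = 12/23
argmax = 1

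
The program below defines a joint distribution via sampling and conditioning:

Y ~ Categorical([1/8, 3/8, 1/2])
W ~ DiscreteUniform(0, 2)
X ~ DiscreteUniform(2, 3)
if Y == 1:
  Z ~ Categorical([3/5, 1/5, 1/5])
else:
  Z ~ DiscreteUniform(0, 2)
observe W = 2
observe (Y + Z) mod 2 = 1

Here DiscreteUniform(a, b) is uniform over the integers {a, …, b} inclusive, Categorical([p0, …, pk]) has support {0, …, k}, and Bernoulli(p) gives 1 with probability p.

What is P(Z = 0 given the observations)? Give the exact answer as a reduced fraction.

Enumerate traces; 8 have nonzero weight after conditioning:
  (Y=0, W=2, X=2, Z=1) weight 1/144
  (Y=0, W=2, X=3, Z=1) weight 1/144
  (Y=1, W=2, X=2, Z=0) weight 3/80
  (Y=1, W=2, X=2, Z=2) weight 1/80
  (Y=1, W=2, X=3, Z=0) weight 3/80
  (Y=1, W=2, X=3, Z=2) weight 1/80
  (Y=2, W=2, X=2, Z=1) weight 1/36
  (Y=2, W=2, X=3, Z=1) weight 1/36
Group by Z:
  weight(Z=0) = 3/40
  weight(Z=1) = 5/72
  weight(Z=2) = 1/40
Total weight = 3/40 + 5/72 + 1/40 = 61/360
P(Z=0 | obs) = 3/40 / 61/360 = 27/61
P(Z=1 | obs) = 5/72 / 61/360 = 25/61
P(Z=2 | obs) = 1/40 / 61/360 = 9/61

P(Z = 0 | obs) = 27/61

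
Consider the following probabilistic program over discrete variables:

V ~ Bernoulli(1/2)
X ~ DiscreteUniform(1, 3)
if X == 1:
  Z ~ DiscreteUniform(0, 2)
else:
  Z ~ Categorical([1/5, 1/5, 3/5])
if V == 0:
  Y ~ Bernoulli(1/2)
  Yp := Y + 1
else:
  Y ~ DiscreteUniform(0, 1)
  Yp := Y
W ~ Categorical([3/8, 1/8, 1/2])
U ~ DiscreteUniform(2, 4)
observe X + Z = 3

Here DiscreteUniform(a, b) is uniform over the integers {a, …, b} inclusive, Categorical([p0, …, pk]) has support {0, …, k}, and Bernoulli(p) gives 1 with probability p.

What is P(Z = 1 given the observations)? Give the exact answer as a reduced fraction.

Enumerate traces; 108 have nonzero weight after conditioning:
  (V=0, X=1, Z=2, Y=0, W=0, U=2) weight 1/288
  (V=0, X=1, Z=2, Y=0, W=0, U=3) weight 1/288
  (V=0, X=1, Z=2, Y=0, W=0, U=4) weight 1/288
  (V=0, X=1, Z=2, Y=0, W=1, U=2) weight 1/864
  (V=0, X=1, Z=2, Y=0, W=1, U=3) weight 1/864
  (V=0, X=1, Z=2, Y=0, W=1, U=4) weight 1/864
  (V=0, X=1, Z=2, Y=0, W=2, U=2) weight 1/216
  (V=0, X=1, Z=2, Y=0, W=2, U=3) weight 1/216
  (V=0, X=2, Z=1, Y=0, W=0, U=2) weight 1/480
  (V=0, X=3, Z=0, Y=0, W=0, U=2) weight 1/480
  … 98 more
Group by Z:
  weight(Z=0) = 1/15
  weight(Z=1) = 1/15
  weight(Z=2) = 1/9
Total weight = 1/15 + 1/15 + 1/9 = 11/45
P(Z=0 | obs) = 1/15 / 11/45 = 3/11
P(Z=1 | obs) = 1/15 / 11/45 = 3/11
P(Z=2 | obs) = 1/9 / 11/45 = 5/11

P(Z = 1 | obs) = 3/11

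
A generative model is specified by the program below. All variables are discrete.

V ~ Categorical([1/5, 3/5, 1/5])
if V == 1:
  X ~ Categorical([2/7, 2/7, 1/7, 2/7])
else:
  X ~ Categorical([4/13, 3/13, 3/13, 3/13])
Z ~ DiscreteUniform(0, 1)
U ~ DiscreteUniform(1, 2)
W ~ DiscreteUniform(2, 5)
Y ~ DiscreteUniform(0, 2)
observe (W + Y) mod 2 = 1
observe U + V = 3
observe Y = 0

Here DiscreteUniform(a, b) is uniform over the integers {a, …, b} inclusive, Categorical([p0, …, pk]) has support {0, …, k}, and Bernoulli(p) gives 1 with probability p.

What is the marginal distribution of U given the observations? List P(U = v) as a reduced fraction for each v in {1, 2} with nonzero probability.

P(U=1) = 1/4, P(U=2) = 3/4

Enumerate traces; 32 have nonzero weight after conditioning:
  (V=1, X=0, Z=0, U=2, W=3, Y=0) weight 1/280
  (V=1, X=0, Z=0, U=2, W=5, Y=0) weight 1/280
  (V=1, X=0, Z=1, U=2, W=3, Y=0) weight 1/280
  (V=1, X=0, Z=1, U=2, W=5, Y=0) weight 1/280
  (V=1, X=1, Z=0, U=2, W=3, Y=0) weight 1/280
  (V=1, X=1, Z=0, U=2, W=5, Y=0) weight 1/280
  (V=1, X=1, Z=1, U=2, W=3, Y=0) weight 1/280
  (V=1, X=1, Z=1, U=2, W=5, Y=0) weight 1/280
  (V=2, X=0, Z=0, U=1, W=3, Y=0) weight 1/780
  … 23 more
Group by U:
  weight(U=1) = 1/60
  weight(U=2) = 1/20
Total weight = 1/60 + 1/20 = 1/15
P(U=1 | obs) = 1/60 / 1/15 = 1/4
P(U=2 | obs) = 1/20 / 1/15 = 3/4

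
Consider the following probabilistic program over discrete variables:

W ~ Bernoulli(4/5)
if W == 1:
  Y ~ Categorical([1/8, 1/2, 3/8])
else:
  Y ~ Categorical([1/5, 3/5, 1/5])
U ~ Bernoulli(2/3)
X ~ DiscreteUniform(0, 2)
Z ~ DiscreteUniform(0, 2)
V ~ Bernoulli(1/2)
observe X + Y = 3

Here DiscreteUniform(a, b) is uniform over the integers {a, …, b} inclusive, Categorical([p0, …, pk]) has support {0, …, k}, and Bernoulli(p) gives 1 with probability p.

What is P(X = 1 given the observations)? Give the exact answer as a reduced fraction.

Enumerate traces; 48 have nonzero weight after conditioning:
  (W=0, Y=1, U=0, X=2, Z=0, V=0) weight 1/450
  (W=0, Y=1, U=0, X=2, Z=0, V=1) weight 1/450
  (W=0, Y=1, U=0, X=2, Z=1, V=0) weight 1/450
  (W=0, Y=1, U=0, X=2, Z=1, V=1) weight 1/450
  (W=0, Y=1, U=0, X=2, Z=2, V=0) weight 1/450
  (W=0, Y=1, U=0, X=2, Z=2, V=1) weight 1/450
  (W=0, Y=1, U=1, X=2, Z=0, V=0) weight 1/225
  (W=0, Y=1, U=1, X=2, Z=0, V=1) weight 1/225
  (W=0, Y=2, U=0, X=1, Z=0, V=0) weight 1/1350
  … 39 more
Group by X:
  weight(X=1) = 17/150
  weight(X=2) = 13/75
Total weight = 17/150 + 13/75 = 43/150
P(X=1 | obs) = 17/150 / 43/150 = 17/43
P(X=2 | obs) = 13/75 / 43/150 = 26/43

P(X = 1 | obs) = 17/43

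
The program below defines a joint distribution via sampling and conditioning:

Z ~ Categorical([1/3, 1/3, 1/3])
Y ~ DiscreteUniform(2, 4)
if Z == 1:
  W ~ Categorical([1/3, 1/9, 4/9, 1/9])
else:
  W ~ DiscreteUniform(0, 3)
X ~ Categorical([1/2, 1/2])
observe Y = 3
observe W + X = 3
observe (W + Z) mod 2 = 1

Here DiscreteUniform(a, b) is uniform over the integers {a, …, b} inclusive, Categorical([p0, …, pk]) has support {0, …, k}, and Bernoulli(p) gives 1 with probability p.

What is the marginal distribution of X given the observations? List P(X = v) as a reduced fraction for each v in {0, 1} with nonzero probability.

Enumerate traces; 3 have nonzero weight after conditioning:
  (Z=0, Y=3, W=3, X=0) weight 1/72
  (Z=1, Y=3, W=2, X=1) weight 2/81
  (Z=2, Y=3, W=3, X=0) weight 1/72
Group by X:
  weight(X=0) = 1/36
  weight(X=1) = 2/81
Total weight = 1/36 + 2/81 = 17/324
P(X=0 | obs) = 1/36 / 17/324 = 9/17
P(X=1 | obs) = 2/81 / 17/324 = 8/17

P(X=0) = 9/17, P(X=1) = 8/17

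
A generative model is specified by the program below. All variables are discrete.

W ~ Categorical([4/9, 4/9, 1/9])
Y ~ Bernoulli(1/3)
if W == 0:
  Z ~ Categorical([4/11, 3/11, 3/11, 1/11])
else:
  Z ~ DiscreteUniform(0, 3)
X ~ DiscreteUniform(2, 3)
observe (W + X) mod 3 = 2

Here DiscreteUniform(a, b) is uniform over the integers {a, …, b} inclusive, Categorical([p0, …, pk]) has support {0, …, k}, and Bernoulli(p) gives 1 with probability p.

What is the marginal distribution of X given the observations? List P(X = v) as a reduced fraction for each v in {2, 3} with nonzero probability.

P(X=2) = 4/5, P(X=3) = 1/5

Enumerate traces; 16 have nonzero weight after conditioning:
  (W=0, Y=0, Z=0, X=2) weight 16/297
  (W=0, Y=0, Z=1, X=2) weight 4/99
  (W=0, Y=0, Z=2, X=2) weight 4/99
  (W=0, Y=0, Z=3, X=2) weight 4/297
  (W=0, Y=1, Z=0, X=2) weight 8/297
  (W=0, Y=1, Z=1, X=2) weight 2/99
  (W=0, Y=1, Z=2, X=2) weight 2/99
  (W=0, Y=1, Z=3, X=2) weight 2/297
  (W=2, Y=0, Z=0, X=3) weight 1/108
  … 7 more
Group by X:
  weight(X=2) = 2/9
  weight(X=3) = 1/18
Total weight = 2/9 + 1/18 = 5/18
P(X=2 | obs) = 2/9 / 5/18 = 4/5
P(X=3 | obs) = 1/18 / 5/18 = 1/5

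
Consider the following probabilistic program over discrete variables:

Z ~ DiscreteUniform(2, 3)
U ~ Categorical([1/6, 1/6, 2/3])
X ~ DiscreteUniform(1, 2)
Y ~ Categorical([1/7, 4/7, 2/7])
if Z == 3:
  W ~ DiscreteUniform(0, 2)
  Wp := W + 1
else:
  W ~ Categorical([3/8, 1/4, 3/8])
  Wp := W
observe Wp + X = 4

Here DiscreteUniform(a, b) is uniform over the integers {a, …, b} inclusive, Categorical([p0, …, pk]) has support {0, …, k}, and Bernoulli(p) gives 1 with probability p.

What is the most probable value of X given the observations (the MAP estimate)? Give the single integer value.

argmax_v P(X = v | obs) = 2

Enumerate traces; 27 have nonzero weight after conditioning:
  (Z=2, U=0, X=2, Y=0, W=2) weight 1/448
  (Z=2, U=0, X=2, Y=1, W=2) weight 1/112
  (Z=2, U=0, X=2, Y=2, W=2) weight 1/224
  (Z=2, U=1, X=2, Y=0, W=2) weight 1/448
  (Z=2, U=1, X=2, Y=1, W=2) weight 1/112
  (Z=2, U=1, X=2, Y=2, W=2) weight 1/224
  (Z=2, U=2, X=2, Y=0, W=2) weight 1/112
  (Z=2, U=2, X=2, Y=1, W=2) weight 1/28
  (Z=3, U=0, X=1, Y=0, W=2) weight 1/504
  … 18 more
Group by X:
  weight(X=1) = 1/12
  weight(X=2) = 17/96
Total weight = 1/12 + 17/96 = 25/96
P(X=1 | obs) = 1/12 / 25/96 = 8/25
P(X=2 | obs) = 17/96 / 25/96 = 17/25
argmax = 2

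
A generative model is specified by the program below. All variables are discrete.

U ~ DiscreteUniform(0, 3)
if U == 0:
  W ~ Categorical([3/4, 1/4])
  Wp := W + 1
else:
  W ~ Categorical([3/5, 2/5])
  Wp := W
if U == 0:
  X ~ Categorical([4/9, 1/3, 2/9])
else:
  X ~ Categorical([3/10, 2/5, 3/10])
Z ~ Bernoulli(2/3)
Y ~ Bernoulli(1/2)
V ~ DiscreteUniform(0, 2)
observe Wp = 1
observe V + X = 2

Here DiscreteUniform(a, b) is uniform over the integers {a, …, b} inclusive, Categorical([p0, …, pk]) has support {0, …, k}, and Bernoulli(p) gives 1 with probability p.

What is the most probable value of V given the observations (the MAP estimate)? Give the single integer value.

Enumerate traces; 48 have nonzero weight after conditioning:
  (U=0, W=0, X=0, Z=0, Y=0, V=2) weight 1/216
  (U=0, W=0, X=0, Z=0, Y=1, V=2) weight 1/216
  (U=0, W=0, X=0, Z=1, Y=0, V=2) weight 1/108
  (U=0, W=0, X=0, Z=1, Y=1, V=2) weight 1/108
  (U=0, W=0, X=1, Z=0, Y=0, V=1) weight 1/288
  (U=0, W=0, X=1, Z=0, Y=1, V=1) weight 1/288
  (U=0, W=0, X=1, Z=1, Y=0, V=1) weight 1/144
  (U=0, W=0, X=1, Z=1, Y=1, V=1) weight 1/144
  (U=0, W=0, X=2, Z=0, Y=0, V=0) weight 1/432
  … 39 more
Group by V:
  weight(V=0) = 79/1800
  weight(V=1) = 73/1200
  weight(V=2) = 13/225
Total weight = 79/1800 + 73/1200 + 13/225 = 13/80
P(V=0 | obs) = 79/1800 / 13/80 = 158/585
P(V=1 | obs) = 73/1200 / 13/80 = 73/195
P(V=2 | obs) = 13/225 / 13/80 = 16/45
argmax = 1

argmax_v P(V = v | obs) = 1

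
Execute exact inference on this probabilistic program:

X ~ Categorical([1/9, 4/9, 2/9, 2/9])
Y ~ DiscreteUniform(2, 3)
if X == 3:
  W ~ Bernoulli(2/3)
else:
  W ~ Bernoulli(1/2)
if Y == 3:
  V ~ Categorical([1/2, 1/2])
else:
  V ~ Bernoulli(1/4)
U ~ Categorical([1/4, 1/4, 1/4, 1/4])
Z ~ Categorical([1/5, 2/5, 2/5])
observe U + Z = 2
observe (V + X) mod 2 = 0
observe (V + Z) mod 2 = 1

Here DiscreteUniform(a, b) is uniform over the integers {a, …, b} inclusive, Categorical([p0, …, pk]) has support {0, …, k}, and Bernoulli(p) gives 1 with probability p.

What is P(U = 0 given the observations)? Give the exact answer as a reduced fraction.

Enumerate traces; 24 have nonzero weight after conditioning:
  (X=0, Y=2, W=0, V=0, U=1, Z=1) weight 1/480
  (X=0, Y=2, W=1, V=0, U=1, Z=1) weight 1/480
  (X=0, Y=3, W=0, V=0, U=1, Z=1) weight 1/720
  (X=0, Y=3, W=1, V=0, U=1, Z=1) weight 1/720
  (X=1, Y=2, W=0, V=1, U=0, Z=2) weight 1/360
  (X=1, Y=2, W=0, V=1, U=2, Z=0) weight 1/720
  (X=1, Y=2, W=1, V=1, U=0, Z=2) weight 1/360
  (X=1, Y=2, W=1, V=1, U=2, Z=0) weight 1/720
  … 16 more
Group by U:
  weight(U=0) = 1/40
  weight(U=1) = 1/48
  weight(U=2) = 1/80
Total weight = 1/40 + 1/48 + 1/80 = 7/120
P(U=0 | obs) = 1/40 / 7/120 = 3/7
P(U=1 | obs) = 1/48 / 7/120 = 5/14
P(U=2 | obs) = 1/80 / 7/120 = 3/14

P(U = 0 | obs) = 3/7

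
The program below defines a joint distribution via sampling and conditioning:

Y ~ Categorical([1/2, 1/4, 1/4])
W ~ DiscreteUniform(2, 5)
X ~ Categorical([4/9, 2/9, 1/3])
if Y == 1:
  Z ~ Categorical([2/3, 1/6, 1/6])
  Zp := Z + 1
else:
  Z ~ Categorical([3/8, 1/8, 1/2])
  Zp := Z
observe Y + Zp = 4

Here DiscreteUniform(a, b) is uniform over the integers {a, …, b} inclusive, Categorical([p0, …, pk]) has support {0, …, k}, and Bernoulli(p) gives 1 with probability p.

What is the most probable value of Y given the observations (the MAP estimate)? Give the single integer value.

argmax_v P(Y = v | obs) = 2

Enumerate traces; 24 have nonzero weight after conditioning:
  (Y=1, W=2, X=0, Z=2) weight 1/216
  (Y=1, W=2, X=1, Z=2) weight 1/432
  (Y=1, W=2, X=2, Z=2) weight 1/288
  (Y=1, W=3, X=0, Z=2) weight 1/216
  (Y=1, W=3, X=1, Z=2) weight 1/432
  (Y=1, W=3, X=2, Z=2) weight 1/288
  (Y=1, W=4, X=0, Z=2) weight 1/216
  (Y=1, W=4, X=1, Z=2) weight 1/432
  (Y=2, W=2, X=0, Z=2) weight 1/72
  … 15 more
Group by Y:
  weight(Y=1) = 1/24
  weight(Y=2) = 1/8
Total weight = 1/24 + 1/8 = 1/6
P(Y=1 | obs) = 1/24 / 1/6 = 1/4
P(Y=2 | obs) = 1/8 / 1/6 = 3/4
argmax = 2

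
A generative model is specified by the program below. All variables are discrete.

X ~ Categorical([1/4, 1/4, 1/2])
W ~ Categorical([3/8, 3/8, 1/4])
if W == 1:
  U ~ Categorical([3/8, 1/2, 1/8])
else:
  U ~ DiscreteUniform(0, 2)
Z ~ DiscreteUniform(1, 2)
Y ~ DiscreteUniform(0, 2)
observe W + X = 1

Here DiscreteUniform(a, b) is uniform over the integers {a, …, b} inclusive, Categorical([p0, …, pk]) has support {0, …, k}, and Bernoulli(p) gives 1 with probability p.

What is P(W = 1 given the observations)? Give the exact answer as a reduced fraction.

P(W = 1 | obs) = 1/2

Enumerate traces; 36 have nonzero weight after conditioning:
  (X=0, W=1, U=0, Z=1, Y=0) weight 3/512
  (X=0, W=1, U=0, Z=1, Y=1) weight 3/512
  (X=0, W=1, U=0, Z=1, Y=2) weight 3/512
  (X=0, W=1, U=0, Z=2, Y=0) weight 3/512
  (X=0, W=1, U=0, Z=2, Y=1) weight 3/512
  (X=0, W=1, U=0, Z=2, Y=2) weight 3/512
  (X=0, W=1, U=1, Z=1, Y=0) weight 1/128
  (X=0, W=1, U=1, Z=1, Y=1) weight 1/128
  (X=1, W=0, U=0, Z=1, Y=0) weight 1/192
  … 27 more
Group by W:
  weight(W=0) = 3/32
  weight(W=1) = 3/32
Total weight = 3/32 + 3/32 = 3/16
P(W=0 | obs) = 3/32 / 3/16 = 1/2
P(W=1 | obs) = 3/32 / 3/16 = 1/2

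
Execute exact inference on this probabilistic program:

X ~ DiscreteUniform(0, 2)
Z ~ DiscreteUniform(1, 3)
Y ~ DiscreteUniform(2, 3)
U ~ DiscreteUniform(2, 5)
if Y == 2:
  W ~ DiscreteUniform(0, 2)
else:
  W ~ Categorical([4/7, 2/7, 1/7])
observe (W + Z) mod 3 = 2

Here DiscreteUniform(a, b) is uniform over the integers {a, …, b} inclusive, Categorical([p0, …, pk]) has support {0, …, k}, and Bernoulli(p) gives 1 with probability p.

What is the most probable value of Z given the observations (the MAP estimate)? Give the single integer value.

argmax_v P(Z = v | obs) = 2

Enumerate traces; 72 have nonzero weight after conditioning:
  (X=0, Z=1, Y=2, U=2, W=1) weight 1/216
  (X=0, Z=1, Y=2, U=3, W=1) weight 1/216
  (X=0, Z=1, Y=2, U=4, W=1) weight 1/216
  (X=0, Z=1, Y=2, U=5, W=1) weight 1/216
  (X=0, Z=1, Y=3, U=2, W=1) weight 1/252
  (X=0, Z=1, Y=3, U=3, W=1) weight 1/252
  (X=0, Z=1, Y=3, U=4, W=1) weight 1/252
  (X=0, Z=1, Y=3, U=5, W=1) weight 1/252
  (X=0, Z=2, Y=2, U=2, W=0) weight 1/216
  (X=0, Z=3, Y=2, U=2, W=2) weight 1/216
  … 62 more
Group by Z:
  weight(Z=1) = 13/126
  weight(Z=2) = 19/126
  weight(Z=3) = 5/63
Total weight = 13/126 + 19/126 + 5/63 = 1/3
P(Z=1 | obs) = 13/126 / 1/3 = 13/42
P(Z=2 | obs) = 19/126 / 1/3 = 19/42
P(Z=3 | obs) = 5/63 / 1/3 = 5/21
argmax = 2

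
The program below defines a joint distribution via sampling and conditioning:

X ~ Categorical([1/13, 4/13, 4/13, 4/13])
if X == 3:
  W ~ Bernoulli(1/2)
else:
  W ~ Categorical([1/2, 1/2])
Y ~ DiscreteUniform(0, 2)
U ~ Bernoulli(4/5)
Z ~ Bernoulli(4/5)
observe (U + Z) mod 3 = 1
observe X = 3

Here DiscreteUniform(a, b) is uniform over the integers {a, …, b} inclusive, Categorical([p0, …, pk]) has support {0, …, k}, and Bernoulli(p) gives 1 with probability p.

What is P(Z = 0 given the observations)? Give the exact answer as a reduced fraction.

P(Z = 0 | obs) = 1/2

Enumerate traces; 12 have nonzero weight after conditioning:
  (X=3, W=0, Y=0, U=0, Z=1) weight 8/975
  (X=3, W=0, Y=0, U=1, Z=0) weight 8/975
  (X=3, W=0, Y=1, U=0, Z=1) weight 8/975
  (X=3, W=0, Y=1, U=1, Z=0) weight 8/975
  (X=3, W=0, Y=2, U=0, Z=1) weight 8/975
  (X=3, W=0, Y=2, U=1, Z=0) weight 8/975
  (X=3, W=1, Y=0, U=0, Z=1) weight 8/975
  (X=3, W=1, Y=0, U=1, Z=0) weight 8/975
  … 4 more
Group by Z:
  weight(Z=0) = 16/325
  weight(Z=1) = 16/325
Total weight = 16/325 + 16/325 = 32/325
P(Z=0 | obs) = 16/325 / 32/325 = 1/2
P(Z=1 | obs) = 16/325 / 32/325 = 1/2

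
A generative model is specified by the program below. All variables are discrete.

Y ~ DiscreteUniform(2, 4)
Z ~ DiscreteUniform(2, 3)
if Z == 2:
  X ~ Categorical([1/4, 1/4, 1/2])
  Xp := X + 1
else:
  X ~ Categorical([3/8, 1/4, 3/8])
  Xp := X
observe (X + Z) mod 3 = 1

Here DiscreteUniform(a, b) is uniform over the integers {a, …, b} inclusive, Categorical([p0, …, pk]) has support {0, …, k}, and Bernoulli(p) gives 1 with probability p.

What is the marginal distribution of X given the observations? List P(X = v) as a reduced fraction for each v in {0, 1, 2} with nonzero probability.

Enumerate traces; 6 have nonzero weight after conditioning:
  (Y=2, Z=2, X=2) weight 1/12
  (Y=2, Z=3, X=1) weight 1/24
  (Y=3, Z=2, X=2) weight 1/12
  (Y=3, Z=3, X=1) weight 1/24
  (Y=4, Z=2, X=2) weight 1/12
  (Y=4, Z=3, X=1) weight 1/24
Group by X:
  weight(X=1) = 1/8
  weight(X=2) = 1/4
Total weight = 1/8 + 1/4 = 3/8
P(X=1 | obs) = 1/8 / 3/8 = 1/3
P(X=2 | obs) = 1/4 / 3/8 = 2/3

P(X=1) = 1/3, P(X=2) = 2/3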